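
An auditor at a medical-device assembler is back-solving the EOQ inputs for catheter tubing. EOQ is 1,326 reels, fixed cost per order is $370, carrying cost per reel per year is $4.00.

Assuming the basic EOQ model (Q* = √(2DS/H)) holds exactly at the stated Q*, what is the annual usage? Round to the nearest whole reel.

From Q* = √(2DS/H) ⇒ Q*² = 2DS/H.
D = Q²H / (2S) = 1,326² × 4 / (2 × 370) = 9,504.19

9,504 reels per year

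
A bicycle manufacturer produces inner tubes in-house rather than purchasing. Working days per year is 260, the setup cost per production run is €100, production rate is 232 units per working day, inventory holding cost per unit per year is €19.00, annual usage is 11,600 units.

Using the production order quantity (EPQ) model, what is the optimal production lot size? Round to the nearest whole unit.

Daily demand d = 11,600/260 = 44.615; p = 232; 1 − d/p = 0.80769
EPQ = √(2DS / (H(1 − d/p)))
    = √(2 × 11,600 × 100 / (19 × 0.80769)) ≈ 388.82

389 units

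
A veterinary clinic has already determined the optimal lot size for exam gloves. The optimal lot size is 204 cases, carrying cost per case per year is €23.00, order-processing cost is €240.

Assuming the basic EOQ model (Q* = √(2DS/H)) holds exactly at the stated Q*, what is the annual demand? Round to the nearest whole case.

EOQ relation: Q² = 2DS/H, so rearrange for the unknown.
D = Q²H / (2S) = 204² × 23 / (2 × 240) = 1,994.10

1,994 cases per year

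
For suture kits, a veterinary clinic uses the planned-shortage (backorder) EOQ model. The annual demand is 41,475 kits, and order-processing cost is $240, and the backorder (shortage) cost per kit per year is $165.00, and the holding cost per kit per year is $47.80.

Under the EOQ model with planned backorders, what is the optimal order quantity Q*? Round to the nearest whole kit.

733 kits

Basic EOQ = √(2·41,475·240/47.8) = 645.357
Backorder adjustment √((H+b)/b) = √((47.8+165)/165) = 1.1356
Q* = 645.357 × 1.1356 ≈ 732.90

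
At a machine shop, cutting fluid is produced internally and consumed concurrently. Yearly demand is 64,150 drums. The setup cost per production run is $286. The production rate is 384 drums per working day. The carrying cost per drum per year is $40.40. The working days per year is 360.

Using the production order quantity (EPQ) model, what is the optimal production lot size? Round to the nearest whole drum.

Daily demand d = 64,150/360 = 178.194; p = 384; 1 − d/p = 0.53595
EPQ = √(2DS / (H(1 − d/p)))
    = √(2 × 64,150 × 286 / (40.4 × 0.53595)) ≈ 1,301.80

1,302 drums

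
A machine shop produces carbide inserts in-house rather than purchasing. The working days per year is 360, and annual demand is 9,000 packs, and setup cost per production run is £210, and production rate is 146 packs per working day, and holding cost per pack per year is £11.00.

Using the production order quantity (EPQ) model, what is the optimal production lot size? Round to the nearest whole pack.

Daily demand d = 9,000/360 = 25.000; p = 146; 1 − d/p = 0.82877
EPQ = √(2DS / (H(1 − d/p)))
    = √(2 × 9,000 × 210 / (11 × 0.82877)) ≈ 643.92

644 packs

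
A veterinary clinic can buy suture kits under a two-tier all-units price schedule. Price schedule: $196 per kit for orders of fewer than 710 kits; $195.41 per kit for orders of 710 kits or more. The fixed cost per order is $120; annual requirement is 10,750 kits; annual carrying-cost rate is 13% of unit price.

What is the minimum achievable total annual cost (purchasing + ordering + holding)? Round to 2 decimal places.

$2,111,492.57

H₁ = 13%×$196 = $25.4800;  H₂ = 13%×$195.41 = $25.4033
EOQ₁ = √(2×10,750×120/25.4800) = 318.21  (< 710, feasible at tier 1)
EOQ₂ = √(2×10,750×120/25.4033) = 318.69  (< 710 → use Q = 710 at tier-2 price)
TC(tier 1 (EOQ₁), Q≈318.2) = $2,115,107.92
TC(tier 2, Q≈710.0) = $2,111,492.57
Minimum at tier 2: $2,111,492.57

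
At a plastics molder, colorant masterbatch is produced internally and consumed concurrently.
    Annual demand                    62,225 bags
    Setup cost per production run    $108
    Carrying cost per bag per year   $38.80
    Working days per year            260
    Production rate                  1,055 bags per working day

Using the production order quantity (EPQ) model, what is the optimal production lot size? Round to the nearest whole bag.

669 bags

Daily demand d = 62,225/260 = 239.327; p = 1055; 1 − d/p = 0.77315
EPQ = √(2DS / (H(1 − d/p)))
    = √(2 × 62,225 × 108 / (38.8 × 0.77315)) ≈ 669.36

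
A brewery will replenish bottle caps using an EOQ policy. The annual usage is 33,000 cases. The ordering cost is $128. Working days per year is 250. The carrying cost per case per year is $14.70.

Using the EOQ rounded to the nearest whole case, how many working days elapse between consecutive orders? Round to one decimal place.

5.7 days

EOQ = √(2DS/H) = √(2 × 33,000 × 128 / 14.7)
    = √(574,693.88) ≈ 758.09 → Q = 758 cases
Cycle time = (working days × Q)/D = (250 × 758) / 33,000 = 5.742 days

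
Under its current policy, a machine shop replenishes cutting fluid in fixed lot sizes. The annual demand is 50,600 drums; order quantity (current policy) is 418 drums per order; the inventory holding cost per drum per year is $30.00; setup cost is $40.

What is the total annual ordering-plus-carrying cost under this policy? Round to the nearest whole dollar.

Ordering: D/Q × S = 50,600/418 × $40 = $4,842.11
Holding:  Q/2 × H = 418/2 × $30 = $6,270.00
Total = $4,842.11 + $6,270.00 = $11,112.11

$11,112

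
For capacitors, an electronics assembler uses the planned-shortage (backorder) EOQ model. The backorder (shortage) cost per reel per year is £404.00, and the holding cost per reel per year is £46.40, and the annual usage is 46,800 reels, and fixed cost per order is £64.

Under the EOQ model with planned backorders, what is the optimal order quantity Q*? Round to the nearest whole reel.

379 reels

Basic EOQ = √(2·46,800·64/46.4) = 359.310
Backorder adjustment √((H+b)/b) = √((46.4+404)/404) = 1.0559
Q* = 359.310 × 1.0559 ≈ 379.38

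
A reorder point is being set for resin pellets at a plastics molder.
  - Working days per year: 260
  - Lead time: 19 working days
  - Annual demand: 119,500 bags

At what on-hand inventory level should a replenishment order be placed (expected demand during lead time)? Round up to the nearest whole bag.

Daily demand d = 119,500 / 260 = 459.615 bags/day
Demand during lead time = 459.615 × 19 = 8,732.69
Reorder point = 8,732.69 → round up

8,733 bags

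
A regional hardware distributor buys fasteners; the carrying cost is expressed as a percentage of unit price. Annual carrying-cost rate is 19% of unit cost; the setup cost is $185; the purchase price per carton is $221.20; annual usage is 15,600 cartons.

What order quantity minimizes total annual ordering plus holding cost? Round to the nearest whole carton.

371 cartons

Carrying cost H = $221.2 × 19% = $42.0280/carton/yr
Optimal lot size Q* = (2 × 15,600 × $185 / $42.028)^½ ≈ 370.59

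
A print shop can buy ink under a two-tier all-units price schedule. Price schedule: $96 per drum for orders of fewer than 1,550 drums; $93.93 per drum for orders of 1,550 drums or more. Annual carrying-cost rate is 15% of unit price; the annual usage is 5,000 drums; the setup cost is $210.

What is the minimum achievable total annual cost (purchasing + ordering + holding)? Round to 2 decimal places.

H₁ = 15%×$96 = $14.4000;  H₂ = 15%×$93.93 = $14.0895
EOQ₁ = √(2×5,000×210/14.4000) = 381.88  (< 1,550, feasible at tier 1)
EOQ₂ = √(2×5,000×210/14.0895) = 386.07  (< 1,550 → use Q = 1,550 at tier-2 price)
TC(tier 1 (EOQ₁), Q≈381.9) = $485,499.09
TC(tier 2, Q≈1,550.0) = $481,246.78
Minimum at tier 2: $481,246.78

$481,246.78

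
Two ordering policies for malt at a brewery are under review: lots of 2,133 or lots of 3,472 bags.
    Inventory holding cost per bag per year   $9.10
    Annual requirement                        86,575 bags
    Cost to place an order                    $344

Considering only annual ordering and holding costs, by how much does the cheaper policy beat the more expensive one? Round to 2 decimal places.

$707.76

TC(Q) = (D/Q)S + (Q/2)H
TC(2,133) = (86,575/2,133)×344 + (2,133/2)×9.1 = $23,667.55
TC(3,472) = (86,575/3,472)×344 + (3,472/2)×9.1 = $24,375.31
Lots of 2,133 are cheaper by $707.76.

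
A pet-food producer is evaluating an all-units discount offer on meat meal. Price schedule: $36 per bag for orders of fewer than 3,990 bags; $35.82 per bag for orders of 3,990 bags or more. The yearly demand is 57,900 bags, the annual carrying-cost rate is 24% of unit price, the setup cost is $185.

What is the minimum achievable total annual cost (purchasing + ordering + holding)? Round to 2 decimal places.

H₁ = 24%×$36 = $8.6400;  H₂ = 24%×$35.82 = $8.5968
EOQ₁ = √(2×57,900×185/8.6400) = 1,574.65  (< 3,990, feasible at tier 1)
EOQ₂ = √(2×57,900×185/8.5968) = 1,578.60  (< 3,990 → use Q = 3,990 at tier-2 price)
TC(tier 1 (EOQ₁), Q≈1,574.6) = $2,098,004.95
TC(tier 2, Q≈3,990.0) = $2,093,813.20
Minimum at tier 2: $2,093,813.20

$2,093,813.20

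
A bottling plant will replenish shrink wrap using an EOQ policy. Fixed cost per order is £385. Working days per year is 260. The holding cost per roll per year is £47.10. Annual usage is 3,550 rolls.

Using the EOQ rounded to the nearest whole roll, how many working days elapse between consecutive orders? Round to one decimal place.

EOQ = √(2DS/H) = √(2 × 3,550 × 385 / 47.1)
    = √(58,036.09) ≈ 240.91 → Q = 241 rolls
Days between orders = 260 / (D/Q) = 260 / 14.730 ≈ 17.651

17.7 days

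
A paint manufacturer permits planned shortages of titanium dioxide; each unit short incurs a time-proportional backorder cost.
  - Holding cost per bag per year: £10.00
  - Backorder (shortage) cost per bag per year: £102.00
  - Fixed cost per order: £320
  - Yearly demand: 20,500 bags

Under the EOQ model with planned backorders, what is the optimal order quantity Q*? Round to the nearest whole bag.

1,200 bags

Q* = √(2DS/H) · √((H + b)/b)
   = √(2 × 20,500 × 320 / 10) · √((10 + 102) / 102)
   = 1,145.426 × 1.0479 ≈ 1,200.26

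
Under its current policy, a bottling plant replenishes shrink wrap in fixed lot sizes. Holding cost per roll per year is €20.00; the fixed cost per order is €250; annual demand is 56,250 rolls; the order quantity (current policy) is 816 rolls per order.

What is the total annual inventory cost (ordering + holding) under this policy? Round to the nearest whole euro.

€25,393

Orders/yr = 56,250/816 = 68.934; ordering cost = 68.934 × €250 = €17,233.46
Average inventory = 816/2 = 408; holding cost = 408 × €20 = €8,160.00
Total = €17,233.46 + €8,160.00 = €25,393.46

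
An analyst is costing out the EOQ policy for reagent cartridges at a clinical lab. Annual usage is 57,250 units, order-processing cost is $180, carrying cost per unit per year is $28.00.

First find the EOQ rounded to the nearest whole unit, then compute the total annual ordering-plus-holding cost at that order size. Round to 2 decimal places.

EOQ = √(2DS/H) = √(2 × 57,250 × 180 / 28)
    = √(736,071.43) ≈ 857.95 → Q = 858 units
Annual ordering cost = (D/Q)·S = (57,250/858) × 180 = $12,010.49
Annual holding cost  = (Q/2)·H = (858/2) × 28 = $12,012.00
Total = $12,010.49 + $12,012.00 = $24,022.49

$24,022.49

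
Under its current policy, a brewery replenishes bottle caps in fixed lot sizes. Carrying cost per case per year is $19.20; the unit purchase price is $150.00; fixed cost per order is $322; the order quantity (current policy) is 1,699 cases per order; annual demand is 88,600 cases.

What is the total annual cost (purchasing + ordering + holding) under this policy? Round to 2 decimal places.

Annual ordering cost = (D/Q)·S = (88,600/1,699) × 322 = $16,791.76
Annual holding cost  = (Q/2)·H = (1,699/2) × 19.2 = $16,310.40
Purchase cost = D·C = 88,600 × 150 = $13,290,000.00
Total = $16,791.76 + $16,310.40 + $13,290,000.00 = $13,323,102.16

$13,323,102.16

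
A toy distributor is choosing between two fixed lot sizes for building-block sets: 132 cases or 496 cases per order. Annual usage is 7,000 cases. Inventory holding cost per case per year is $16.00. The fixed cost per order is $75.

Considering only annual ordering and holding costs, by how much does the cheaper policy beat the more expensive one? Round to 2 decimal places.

$6.80

Annual cost at Q: ordering D·S/Q plus holding Q·H/2.
TC(132) = (7,000/132)×75 + (132/2)×16 = $5,033.27
TC(496) = (7,000/496)×75 + (496/2)×16 = $5,026.47
Cheaper: Q = 496.  Difference = $6.80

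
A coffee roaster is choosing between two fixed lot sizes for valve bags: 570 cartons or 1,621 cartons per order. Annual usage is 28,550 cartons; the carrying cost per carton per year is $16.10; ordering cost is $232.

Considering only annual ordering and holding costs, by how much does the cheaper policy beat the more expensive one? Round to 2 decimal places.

$926.32

For each Q, cost = (D/Q)·S + (Q/2)·H.
TC(570) = (28,550/570)×232 + (570/2)×16.1 = $16,208.85
TC(1,621) = (28,550/1,621)×232 + (1,621/2)×16.1 = $17,135.17
|ΔTC| = |$16,208.85 − $17,135.17| = $926.32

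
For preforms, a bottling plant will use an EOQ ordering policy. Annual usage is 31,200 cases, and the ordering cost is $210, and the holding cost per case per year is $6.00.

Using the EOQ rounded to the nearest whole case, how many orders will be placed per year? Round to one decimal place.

21.1 orders per year

Q* = √(2·D·S / H) = √(2·31,200·210 / 6) = √2,184,000.0 ≈ 1,477.84 → Q = 1,478
N = D/Q = 31,200/1,478 ≈ 21.110 orders/yr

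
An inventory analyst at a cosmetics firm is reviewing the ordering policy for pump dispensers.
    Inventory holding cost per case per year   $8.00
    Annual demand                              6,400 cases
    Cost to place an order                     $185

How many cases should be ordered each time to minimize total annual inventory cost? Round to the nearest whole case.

544 cases

EOQ = √(2DS/H) = √(2 × 6,400 × 185 / 8)
    = √(296,000.00) ≈ 544.06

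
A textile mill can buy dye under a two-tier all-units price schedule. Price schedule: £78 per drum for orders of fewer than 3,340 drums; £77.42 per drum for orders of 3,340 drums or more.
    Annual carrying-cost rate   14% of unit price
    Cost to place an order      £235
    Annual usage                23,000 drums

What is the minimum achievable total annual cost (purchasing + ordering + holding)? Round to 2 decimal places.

£1,800,379.06

H₁ = 14%×£78 = £10.9200;  H₂ = 14%×£77.42 = £10.8388
EOQ₁ = √(2×23,000×235/10.9200) = 994.95  (< 3,340, feasible at tier 1)
EOQ₂ = √(2×23,000×235/10.8388) = 998.67  (< 3,340 → use Q = 3,340 at tier-2 price)
TC(tier 1 (EOQ₁), Q≈995.0) = £1,804,864.86
TC(tier 2, Q≈3,340.0) = £1,800,379.06
Minimum at tier 2: £1,800,379.06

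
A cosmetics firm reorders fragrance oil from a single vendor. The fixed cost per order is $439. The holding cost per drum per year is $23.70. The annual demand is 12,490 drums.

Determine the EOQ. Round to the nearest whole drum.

EOQ = √(2DS/H) = √(2 × 12,490 × 439 / 23.7)
    = √(462,709.70) ≈ 680.23

680 drums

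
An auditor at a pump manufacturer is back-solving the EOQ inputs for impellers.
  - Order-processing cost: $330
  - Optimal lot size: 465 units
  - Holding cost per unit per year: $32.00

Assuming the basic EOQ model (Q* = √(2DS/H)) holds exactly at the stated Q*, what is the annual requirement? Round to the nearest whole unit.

10,484 units per year

EOQ relation: Q² = 2DS/H, so rearrange for the unknown.
D = Q²H / (2S) = 465² × 32 / (2 × 330) = 10,483.64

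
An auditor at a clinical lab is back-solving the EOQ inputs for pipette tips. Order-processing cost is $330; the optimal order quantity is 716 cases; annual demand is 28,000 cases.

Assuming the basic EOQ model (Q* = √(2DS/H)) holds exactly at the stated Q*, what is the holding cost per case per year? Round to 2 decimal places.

EOQ relation: Q² = 2DS/H, so rearrange for the unknown.
H = 2DS / Q² = 2 × 28,000 × 330 / 716² = 36.0476

$36.05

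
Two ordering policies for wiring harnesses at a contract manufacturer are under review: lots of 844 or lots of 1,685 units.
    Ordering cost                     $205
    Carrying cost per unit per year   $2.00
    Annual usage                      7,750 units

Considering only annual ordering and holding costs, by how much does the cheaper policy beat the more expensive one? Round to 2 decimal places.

$98.53

TC(Q) = (D/Q)S + (Q/2)H
TC(844) = (7,750/844)×205 + (844/2)×2 = $2,726.41
TC(1,685) = (7,750/1,685)×205 + (1,685/2)×2 = $2,627.88
|ΔTC| = |$2,726.41 − $2,627.88| = $98.53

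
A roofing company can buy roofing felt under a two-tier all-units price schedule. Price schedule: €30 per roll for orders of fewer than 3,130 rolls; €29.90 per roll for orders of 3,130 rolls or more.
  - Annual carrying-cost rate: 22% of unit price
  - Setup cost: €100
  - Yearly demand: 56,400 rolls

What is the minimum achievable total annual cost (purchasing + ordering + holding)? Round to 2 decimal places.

H₁ = 22%×€30 = €6.6000;  H₂ = 22%×€29.90 = €6.5780
EOQ₁ = √(2×56,400×100/6.6000) = 1,307.32  (< 3,130, feasible at tier 1)
EOQ₂ = √(2×56,400×100/6.5780) = 1,309.51  (< 3,130 → use Q = 3,130 at tier-2 price)
TC(tier 1 (EOQ₁), Q≈1,307.3) = €1,700,628.33
TC(tier 2, Q≈3,130.0) = €1,698,456.49
Minimum at tier 2: €1,698,456.49

€1,698,456.49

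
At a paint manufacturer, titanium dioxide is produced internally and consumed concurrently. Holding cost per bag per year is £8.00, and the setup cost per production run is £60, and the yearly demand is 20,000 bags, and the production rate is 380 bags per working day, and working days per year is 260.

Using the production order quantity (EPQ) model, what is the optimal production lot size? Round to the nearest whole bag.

Daily demand d = 20,000/260 = 76.923; p = 380; 1 − d/p = 0.79757
EPQ = √(2DS / (H(1 − d/p)))
    = √(2 × 20,000 × 60 / (8 × 0.79757)) ≈ 613.30

613 bags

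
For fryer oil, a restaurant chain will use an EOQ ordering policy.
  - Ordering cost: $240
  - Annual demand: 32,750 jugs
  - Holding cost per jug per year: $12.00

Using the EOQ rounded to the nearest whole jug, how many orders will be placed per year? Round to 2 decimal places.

28.60 orders per year

EOQ = √(2DS/H) = √(2 × 32,750 × 240 / 12)
    = √(1,310,000.00) ≈ 1,144.55 → Q = 1,145
Orders per year = D/Q = 32,750 / 1,145 = 28.603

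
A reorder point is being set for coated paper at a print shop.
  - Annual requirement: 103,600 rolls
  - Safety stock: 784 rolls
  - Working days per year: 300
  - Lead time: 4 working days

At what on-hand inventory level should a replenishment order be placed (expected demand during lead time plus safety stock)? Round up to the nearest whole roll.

Daily demand d = 103,600 / 300 = 345.333 rolls/day
Demand during lead time = 345.333 × 4 = 1,381.33
Reorder point = 1,381.33 + 784 = 2,165.33 → round up

2,166 rolls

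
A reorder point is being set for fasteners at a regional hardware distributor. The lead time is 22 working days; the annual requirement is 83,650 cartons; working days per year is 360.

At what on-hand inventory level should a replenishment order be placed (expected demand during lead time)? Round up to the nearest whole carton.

5,112 cartons

Daily demand d = 83,650 / 360 = 232.361 cartons/day
Demand during lead time = 232.361 × 22 = 5,111.94
Reorder point = 5,111.94 → round up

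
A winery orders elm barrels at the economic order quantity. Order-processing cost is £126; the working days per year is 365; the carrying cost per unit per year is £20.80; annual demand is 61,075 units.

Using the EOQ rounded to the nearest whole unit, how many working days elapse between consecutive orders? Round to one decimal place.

EOQ = √(2DS/H) = √(2 × 61,075 × 126 / 20.8)
    = √(739,947.12) ≈ 860.20 → Q = 860 units
T = Q/D × 365 days = 860/61,075 × 365 = 5.140 days

5.1 days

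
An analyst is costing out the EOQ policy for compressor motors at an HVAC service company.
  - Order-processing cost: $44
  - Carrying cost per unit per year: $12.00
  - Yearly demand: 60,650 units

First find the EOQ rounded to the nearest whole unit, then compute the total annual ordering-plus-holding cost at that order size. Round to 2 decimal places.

$8,002.90

Q* = √(2·D·S / H) = √(2·60,650·44 / 12) = √444,766.7 ≈ 666.91 → Q = 667 units
Ordering: D/Q × S = 60,650/667 × $44 = $4,000.90
Holding:  Q/2 × H = 667/2 × $12 = $4,002.00
Total = $4,000.90 + $4,002.00 = $8,002.90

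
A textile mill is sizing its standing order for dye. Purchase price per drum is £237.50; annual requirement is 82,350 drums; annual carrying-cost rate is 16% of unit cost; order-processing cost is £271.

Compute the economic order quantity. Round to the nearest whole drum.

H = i·C = 0.16 × £237.5 = £38.0000 per drum-year
Optimal lot size Q* = (2 × 82,350 × £271 / £38)^½ ≈ 1,083.78

1,084 drums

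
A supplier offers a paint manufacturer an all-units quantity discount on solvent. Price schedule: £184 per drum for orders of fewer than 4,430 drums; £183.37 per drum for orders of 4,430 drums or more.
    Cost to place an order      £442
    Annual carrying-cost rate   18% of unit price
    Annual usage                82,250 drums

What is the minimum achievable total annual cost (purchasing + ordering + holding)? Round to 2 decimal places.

H₁ = 18%×£184 = £33.1200;  H₂ = 18%×£183.37 = £33.0066
EOQ₁ = √(2×82,250×442/33.1200) = 1,481.66  (< 4,430, feasible at tier 1)
EOQ₂ = √(2×82,250×442/33.0066) = 1,484.20  (< 4,430 → use Q = 4,430 at tier-2 price)
TC(tier 1 (EOQ₁), Q≈1,481.7) = £15,183,072.62
TC(tier 2, Q≈4,430.0) = £15,163,498.55
Minimum at tier 2: £15,163,498.55

£15,163,498.55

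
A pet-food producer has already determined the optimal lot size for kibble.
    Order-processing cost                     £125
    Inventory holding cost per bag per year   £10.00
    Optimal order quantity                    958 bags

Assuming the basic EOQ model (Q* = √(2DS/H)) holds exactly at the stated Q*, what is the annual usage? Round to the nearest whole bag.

EOQ relation: Q² = 2DS/H, so rearrange for the unknown.
D = Q²H / (2S) = 958² × 10 / (2 × 125) = 36,710.56

36,711 bags per year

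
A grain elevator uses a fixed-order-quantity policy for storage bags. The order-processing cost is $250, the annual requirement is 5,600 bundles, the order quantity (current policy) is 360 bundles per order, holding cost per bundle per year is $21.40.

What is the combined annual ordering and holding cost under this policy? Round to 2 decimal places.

Ordering: D/Q × S = 5,600/360 × $250 = $3,888.89
Holding:  Q/2 × H = 360/2 × $21.4 = $3,852.00
Total = $3,888.89 + $3,852.00 = $7,740.89

$7,740.89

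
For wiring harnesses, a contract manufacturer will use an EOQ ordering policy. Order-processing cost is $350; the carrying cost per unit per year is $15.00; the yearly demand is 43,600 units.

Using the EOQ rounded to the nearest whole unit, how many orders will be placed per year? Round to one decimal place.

EOQ = √(2DS/H) = √(2 × 43,600 × 350 / 15)
    = √(2,034,666.67) ≈ 1,426.42 → Q = 1,426
Orders per year = D/Q = 43,600 / 1,426 = 30.575

30.6 orders per year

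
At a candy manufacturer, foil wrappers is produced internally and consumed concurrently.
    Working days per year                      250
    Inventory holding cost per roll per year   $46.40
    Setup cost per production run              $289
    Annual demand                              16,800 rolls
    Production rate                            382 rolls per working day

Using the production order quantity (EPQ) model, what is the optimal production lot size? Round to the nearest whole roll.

Daily demand d = 16,800/250 = 67.200; p = 382; 1 − d/p = 0.82408
EPQ = √(2DS / (H(1 − d/p)))
    = √(2 × 16,800 × 289 / (46.4 × 0.82408)) ≈ 503.93

504 rolls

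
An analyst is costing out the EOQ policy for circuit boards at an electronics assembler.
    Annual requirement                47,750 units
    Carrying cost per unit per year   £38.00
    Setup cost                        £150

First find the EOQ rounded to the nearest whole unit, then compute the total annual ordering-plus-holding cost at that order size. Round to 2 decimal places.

2DS/H = 2·47,750·150/38 = 376,973.68
EOQ = √376,973.68 ≈ 613.98 → Q = 614 units
Ordering: D/Q × S = 47,750/614 × £150 = £11,665.31
Holding:  Q/2 × H = 614/2 × £38 = £11,666.00
Total = £11,665.31 + £11,666.00 = £23,331.31

£23,331.31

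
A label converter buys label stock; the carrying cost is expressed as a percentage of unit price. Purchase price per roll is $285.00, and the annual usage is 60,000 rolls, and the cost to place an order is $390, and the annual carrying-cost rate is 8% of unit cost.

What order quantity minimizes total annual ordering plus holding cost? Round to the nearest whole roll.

Carrying cost H = $285 × 8% = $22.8000/roll/yr
2DS/H = 2·60,000·390/22.8 = 2,052,631.58
EOQ = √2,052,631.58 ≈ 1,432.70

1,433 rolls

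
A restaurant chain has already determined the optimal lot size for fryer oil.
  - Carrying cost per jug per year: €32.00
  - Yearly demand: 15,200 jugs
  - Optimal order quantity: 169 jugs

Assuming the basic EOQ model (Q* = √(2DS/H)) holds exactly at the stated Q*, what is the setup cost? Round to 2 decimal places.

€30.06

Since Q* = (2DS/H)^½, squaring gives Q*²·H = 2DS.
S = Q²H / (2D) = 169² × 32 / (2 × 15,200) = 30.0642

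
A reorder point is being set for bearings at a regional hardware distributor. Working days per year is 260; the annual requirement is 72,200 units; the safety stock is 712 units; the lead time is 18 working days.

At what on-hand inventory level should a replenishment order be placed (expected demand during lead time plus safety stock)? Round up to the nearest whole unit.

Daily demand d = 72,200 / 260 = 277.692 units/day
Demand during lead time = 277.692 × 18 = 4,998.46
Reorder point = 4,998.46 + 712 = 5,710.46 → round up

5,711 units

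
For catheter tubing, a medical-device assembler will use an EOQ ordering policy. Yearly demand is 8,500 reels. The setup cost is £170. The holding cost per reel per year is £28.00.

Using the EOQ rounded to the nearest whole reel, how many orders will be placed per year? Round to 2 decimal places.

2DS/H = 2·8,500·170/28 = 103,214.29
EOQ = √103,214.29 ≈ 321.27 → Q = 321
N = D/Q = 8,500/321 ≈ 26.480 orders/yr

26.48 orders per year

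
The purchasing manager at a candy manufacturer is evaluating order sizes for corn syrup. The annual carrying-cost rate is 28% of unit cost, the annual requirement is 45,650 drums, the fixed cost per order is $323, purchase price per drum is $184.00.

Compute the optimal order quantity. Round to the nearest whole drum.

757 drums

H = i·C = 0.28 × $184 = $51.5200 per drum-year
Q* = √(2·D·S / H) = √(2·45,650·323 / 51.52) = √572,397.1 ≈ 756.57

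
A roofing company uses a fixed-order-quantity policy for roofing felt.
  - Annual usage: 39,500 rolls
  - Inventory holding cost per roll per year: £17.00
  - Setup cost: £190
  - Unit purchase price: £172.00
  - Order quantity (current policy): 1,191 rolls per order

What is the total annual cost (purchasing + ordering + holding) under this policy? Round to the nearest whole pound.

£6,810,425

Ordering: D/Q × S = 39,500/1,191 × £190 = £6,301.43
Holding:  Q/2 × H = 1,191/2 × £17 = £10,123.50
Purchase cost = D·C = 39,500 × 172 = £6,794,000.00
Total = £6,301.43 + £10,123.50 + £6,794,000.00 = £6,810,424.93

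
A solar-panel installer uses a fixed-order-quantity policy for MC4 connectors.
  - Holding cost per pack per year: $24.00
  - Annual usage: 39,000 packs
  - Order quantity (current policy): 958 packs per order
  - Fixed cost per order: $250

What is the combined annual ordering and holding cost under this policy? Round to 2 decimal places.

$21,673.45

Annual ordering cost = (D/Q)·S = (39,000/958) × 250 = $10,177.45
Annual holding cost  = (Q/2)·H = (958/2) × 24 = $11,496.00
Total = $10,177.45 + $11,496.00 = $21,673.45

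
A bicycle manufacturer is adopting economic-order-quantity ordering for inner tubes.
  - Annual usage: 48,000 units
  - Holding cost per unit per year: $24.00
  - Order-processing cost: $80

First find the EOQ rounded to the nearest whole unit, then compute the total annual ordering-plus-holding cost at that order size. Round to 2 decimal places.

$13,576.45

EOQ = √(2DS/H) = √(2 × 48,000 × 80 / 24)
    = √(320,000.00) ≈ 565.69 → Q = 566 units
Orders/yr = 48,000/566 = 84.806; ordering cost = 84.806 × $80 = $6,784.45
Average inventory = 566/2 = 283; holding cost = 283 × $24 = $6,792.00
Total = $6,784.45 + $6,792.00 = $13,576.45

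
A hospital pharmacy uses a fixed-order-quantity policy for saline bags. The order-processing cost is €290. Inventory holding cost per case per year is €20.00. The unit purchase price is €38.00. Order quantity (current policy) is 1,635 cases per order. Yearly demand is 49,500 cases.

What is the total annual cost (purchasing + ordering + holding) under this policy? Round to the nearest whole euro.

Ordering: D/Q × S = 49,500/1,635 × €290 = €8,779.82
Holding:  Q/2 × H = 1,635/2 × €20 = €16,350.00
Purchase cost = D·C = 49,500 × 38 = €1,881,000.00
Total = €8,779.82 + €16,350.00 + €1,881,000.00 = €1,906,129.82

€1,906,130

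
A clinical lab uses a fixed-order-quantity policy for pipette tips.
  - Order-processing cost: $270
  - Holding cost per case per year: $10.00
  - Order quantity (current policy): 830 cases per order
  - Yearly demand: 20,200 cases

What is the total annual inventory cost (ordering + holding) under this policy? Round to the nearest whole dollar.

$10,721

Orders/yr = 20,200/830 = 24.337; ordering cost = 24.337 × $270 = $6,571.08
Average inventory = 830/2 = 415; holding cost = 415 × $10 = $4,150.00
Total = $6,571.08 + $4,150.00 = $10,721.08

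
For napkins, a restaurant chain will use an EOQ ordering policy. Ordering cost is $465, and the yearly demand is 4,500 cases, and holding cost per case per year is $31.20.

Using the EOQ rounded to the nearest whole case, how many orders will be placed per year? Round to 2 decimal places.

12.30 orders per year

EOQ = √(2DS/H) = √(2 × 4,500 × 465 / 31.2)
    = √(134,134.62) ≈ 366.24 → Q = 366
Orders per year = D/Q = 4,500 / 366 = 12.295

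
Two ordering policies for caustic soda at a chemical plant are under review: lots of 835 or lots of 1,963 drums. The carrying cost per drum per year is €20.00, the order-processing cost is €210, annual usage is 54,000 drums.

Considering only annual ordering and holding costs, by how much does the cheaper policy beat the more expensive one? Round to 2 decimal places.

For each Q, cost = (D/Q)·S + (Q/2)·H.
TC(835) = (54,000/835)×210 + (835/2)×20 = €21,930.84
TC(1,963) = (54,000/1,963)×210 + (1,963/2)×20 = €25,406.87
Cheaper: Q = 835.  Difference = €3,476.03

€3,476.03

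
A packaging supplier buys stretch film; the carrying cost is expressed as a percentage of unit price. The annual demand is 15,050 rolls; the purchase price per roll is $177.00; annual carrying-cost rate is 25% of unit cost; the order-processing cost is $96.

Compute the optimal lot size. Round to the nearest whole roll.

256 rolls

Carrying cost H = $177 × 25% = $44.2500/roll/yr
EOQ = √(2DS/H) = √(2 × 15,050 × 96 / 44.25)
    = √(65,301.69) ≈ 255.54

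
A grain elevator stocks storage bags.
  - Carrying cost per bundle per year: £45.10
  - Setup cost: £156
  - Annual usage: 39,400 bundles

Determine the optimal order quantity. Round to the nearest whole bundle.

EOQ = √(2DS/H) = √(2 × 39,400 × 156 / 45.1)
    = √(272,567.63) ≈ 522.08

522 bundles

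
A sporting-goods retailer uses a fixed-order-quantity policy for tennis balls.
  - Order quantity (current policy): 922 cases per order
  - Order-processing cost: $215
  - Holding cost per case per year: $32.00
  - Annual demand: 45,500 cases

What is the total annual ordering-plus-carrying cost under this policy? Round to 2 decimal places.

$25,362.09

Annual ordering cost = (D/Q)·S = (45,500/922) × 215 = $10,610.09
Annual holding cost  = (Q/2)·H = (922/2) × 32 = $14,752.00
Total = $10,610.09 + $14,752.00 = $25,362.09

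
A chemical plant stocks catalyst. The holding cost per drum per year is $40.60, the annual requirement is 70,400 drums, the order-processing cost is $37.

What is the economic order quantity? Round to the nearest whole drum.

EOQ = √(2DS/H) = √(2 × 70,400 × 37 / 40.6)
    = √(128,315.27) ≈ 358.21

358 drums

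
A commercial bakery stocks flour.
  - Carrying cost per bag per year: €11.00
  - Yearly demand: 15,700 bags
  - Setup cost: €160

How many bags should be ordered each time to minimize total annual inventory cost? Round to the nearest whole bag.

676 bags

Q* = √(2·D·S / H) = √(2·15,700·160 / 11) = √456,727.3 ≈ 675.82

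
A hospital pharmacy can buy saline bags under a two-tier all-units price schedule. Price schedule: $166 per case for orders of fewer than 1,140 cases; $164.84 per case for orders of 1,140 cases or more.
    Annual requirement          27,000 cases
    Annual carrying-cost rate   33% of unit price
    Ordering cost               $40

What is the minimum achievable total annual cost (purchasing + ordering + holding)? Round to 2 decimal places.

H₁ = 33%×$166 = $54.7800;  H₂ = 33%×$164.84 = $54.3972
EOQ₁ = √(2×27,000×40/54.7800) = 198.57  (< 1,140, feasible at tier 1)
EOQ₂ = √(2×27,000×40/54.3972) = 199.27  (< 1,140 → use Q = 1,140 at tier-2 price)
TC(tier 1 (EOQ₁), Q≈198.6) = $4,492,877.72
TC(tier 2, Q≈1,140.0) = $4,482,633.77
Minimum at tier 2: $4,482,633.77

$4,482,633.77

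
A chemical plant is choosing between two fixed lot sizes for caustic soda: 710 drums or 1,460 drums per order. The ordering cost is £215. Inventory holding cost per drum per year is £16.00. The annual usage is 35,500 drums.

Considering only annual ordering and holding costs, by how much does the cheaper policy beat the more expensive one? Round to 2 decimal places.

£477.74

Annual cost at Q: ordering D·S/Q plus holding Q·H/2.
TC(710) = (35,500/710)×215 + (710/2)×16 = £16,430.00
TC(1,460) = (35,500/1,460)×215 + (1,460/2)×16 = £16,907.74
|ΔTC| = |£16,430.00 − £16,907.74| = £477.74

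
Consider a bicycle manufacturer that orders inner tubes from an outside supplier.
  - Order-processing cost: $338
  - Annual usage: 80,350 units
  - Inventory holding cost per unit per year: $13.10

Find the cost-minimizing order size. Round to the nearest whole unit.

2,036 units

Q* = √(2·D·S / H) = √(2·80,350·338 / 13.1) = √4,146,305.3 ≈ 2,036.25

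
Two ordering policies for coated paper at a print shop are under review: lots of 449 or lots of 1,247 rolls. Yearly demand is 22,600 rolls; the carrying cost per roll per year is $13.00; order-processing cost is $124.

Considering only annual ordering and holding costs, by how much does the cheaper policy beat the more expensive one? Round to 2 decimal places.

Annual cost at Q: ordering D·S/Q plus holding Q·H/2.
TC(449) = (22,600/449)×124 + (449/2)×13 = $9,159.93
TC(1,247) = (22,600/1,247)×124 + (1,247/2)×13 = $10,352.81
|ΔTC| = |$9,159.93 − $10,352.81| = $1,192.89

$1,192.89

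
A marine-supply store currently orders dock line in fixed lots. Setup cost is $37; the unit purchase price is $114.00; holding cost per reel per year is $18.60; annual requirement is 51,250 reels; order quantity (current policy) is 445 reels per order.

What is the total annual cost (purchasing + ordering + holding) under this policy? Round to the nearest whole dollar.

$5,850,900

Ordering: D/Q × S = 51,250/445 × $37 = $4,261.24
Holding:  Q/2 × H = 445/2 × $18.6 = $4,138.50
Purchase cost = D·C = 51,250 × 114 = $5,842,500.00
Total = $4,261.24 + $4,138.50 + $5,842,500.00 = $5,850,899.74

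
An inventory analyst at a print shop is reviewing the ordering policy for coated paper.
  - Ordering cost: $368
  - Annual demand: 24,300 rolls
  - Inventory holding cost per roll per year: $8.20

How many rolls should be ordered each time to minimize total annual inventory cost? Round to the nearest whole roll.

1,477 rolls

Q* = √(2·D·S / H) = √(2·24,300·368 / 8.2) = √2,181,073.2 ≈ 1,476.85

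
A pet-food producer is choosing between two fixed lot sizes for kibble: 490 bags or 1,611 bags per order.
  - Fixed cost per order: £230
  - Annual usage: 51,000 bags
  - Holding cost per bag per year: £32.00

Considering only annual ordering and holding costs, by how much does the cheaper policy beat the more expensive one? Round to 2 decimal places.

TC(Q) = (D/Q)S + (Q/2)H
TC(490) = (51,000/490)×230 + (490/2)×32 = £31,778.78
TC(1,611) = (51,000/1,611)×230 + (1,611/2)×32 = £33,057.19
Lots of 490 are cheaper by £1,278.42.

£1,278.42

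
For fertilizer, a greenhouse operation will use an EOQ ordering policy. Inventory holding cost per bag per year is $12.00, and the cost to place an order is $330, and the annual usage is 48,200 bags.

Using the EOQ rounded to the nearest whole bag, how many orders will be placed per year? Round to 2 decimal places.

Q* = √(2·D·S / H) = √(2·48,200·330 / 12) = √2,651,000.0 ≈ 1,628.19 → Q = 1,628
N = D/Q = 48,200/1,628 ≈ 29.607 orders/yr

29.61 orders per year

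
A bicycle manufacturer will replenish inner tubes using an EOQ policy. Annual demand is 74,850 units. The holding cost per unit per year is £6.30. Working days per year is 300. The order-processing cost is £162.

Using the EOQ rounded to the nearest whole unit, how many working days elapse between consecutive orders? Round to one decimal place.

7.9 days

Optimal lot size Q* = (2 × 74,850 × £162 / £6.3)^½ ≈ 1,962.00 → Q = 1,962 units
Days between orders = 300 / (D/Q) = 300 / 38.150 ≈ 7.864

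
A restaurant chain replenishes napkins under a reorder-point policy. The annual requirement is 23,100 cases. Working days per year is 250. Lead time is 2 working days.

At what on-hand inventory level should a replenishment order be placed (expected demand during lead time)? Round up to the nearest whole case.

185 cases

Daily demand d = 23,100 / 250 = 92.400 cases/day
Demand during lead time = 92.400 × 2 = 184.80
Reorder point = 184.80 → round up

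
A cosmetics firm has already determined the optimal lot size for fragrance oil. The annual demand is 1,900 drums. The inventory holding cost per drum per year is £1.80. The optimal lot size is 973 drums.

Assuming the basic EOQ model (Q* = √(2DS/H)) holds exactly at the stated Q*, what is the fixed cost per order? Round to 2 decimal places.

£448.45

Since Q* = (2DS/H)^½, squaring gives Q*²·H = 2DS.
S = Q²H / (2D) = 973² × 1.8 / (2 × 1,900) = 448.4506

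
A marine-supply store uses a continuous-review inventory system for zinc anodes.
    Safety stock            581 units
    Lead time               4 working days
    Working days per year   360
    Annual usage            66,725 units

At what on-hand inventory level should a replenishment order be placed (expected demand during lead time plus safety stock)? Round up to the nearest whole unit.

1,323 units

Daily demand d = 66,725 / 360 = 185.347 units/day
Demand during lead time = 185.347 × 4 = 741.39
Reorder point = 741.39 + 581 = 1,322.39 → round up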